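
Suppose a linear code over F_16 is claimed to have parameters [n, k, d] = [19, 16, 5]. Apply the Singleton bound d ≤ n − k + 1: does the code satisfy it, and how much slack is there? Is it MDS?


Singleton RHS = n − k + 1 = 4, slack = -1, bound violated (no such code; not MDS).

Singleton bound: d ≤ n − k + 1.
Here n = 19, k = 16, so n − k + 1 = 4.
Given d = 5, check d ≤ 4: NO.
Slack = (n − k + 1) − d = -1.
The slack is negative: d = 5 exceeds n − k + 1 = 4 by 1, so the Singleton bound is violated and no linear [19, 16, 5]_16 code can exist. In particular it is not MDS (MDS requires d = n − k + 1 exactly).
Description: the claimed parameters are [19, 16, 5]_16; such a code would be impossible (violates the Singleton bound).


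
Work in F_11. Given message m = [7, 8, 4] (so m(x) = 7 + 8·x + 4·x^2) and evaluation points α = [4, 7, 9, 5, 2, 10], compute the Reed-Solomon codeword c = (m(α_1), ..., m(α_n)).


c = [4, 6, 7, 4, 6, 3]

Message polynomial: m(x) = 7 + 8·x + 4·x^2 (mod 11).
For each evaluation point α_i, compute m(α_i) mod 11:
  α_1 = 4: Horner steps 4 → 2 → 4, so m(4) = 4.
  α_2 = 7: Horner steps 4 → 3 → 6, so m(7) = 6.
  α_3 = 9: Horner steps 4 → 0 → 7, so m(9) = 7.
  α_4 = 5: Horner steps 4 → 6 → 4, so m(5) = 4.
  α_5 = 2: Horner steps 4 → 5 → 6, so m(2) = 6.
  α_6 = 10: Horner steps 4 → 4 → 3, so m(10) = 3.
Codeword c = [4, 6, 7, 4, 6, 3] ∈ F_11^6.


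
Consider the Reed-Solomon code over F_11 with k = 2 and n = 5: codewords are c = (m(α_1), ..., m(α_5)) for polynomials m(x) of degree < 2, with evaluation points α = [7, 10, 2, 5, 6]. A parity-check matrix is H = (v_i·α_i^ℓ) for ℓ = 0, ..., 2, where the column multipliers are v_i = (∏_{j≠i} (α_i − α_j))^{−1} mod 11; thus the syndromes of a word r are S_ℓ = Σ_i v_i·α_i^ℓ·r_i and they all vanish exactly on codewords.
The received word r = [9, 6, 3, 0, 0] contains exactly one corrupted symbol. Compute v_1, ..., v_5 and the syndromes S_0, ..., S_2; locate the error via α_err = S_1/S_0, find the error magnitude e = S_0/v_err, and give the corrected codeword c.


S = (9, 10, 5), error at position 5, error magnitude e = 1, c = [9, 6, 3, 0, 10].

Step 1: column multipliers v_i = (∏_{j≠i}(α_i − α_j))^{−1} mod 11.
  i = 1 (α = 7): (7−10)(7−2)(7−5)(7−6) = (−3)·5·2·1 = −30 ≡ 3, so v_1 = 3^{−1} = 4 (mod 11).
  i = 2 (α = 10): (10−7)(10−2)(10−5)(10−6) = 3·8·5·4 = 480 ≡ 7, so v_2 = 7^{−1} = 8 (mod 11).
  i = 3 (α = 2): (2−7)(2−10)(2−5)(2−6) = (−5)·(−8)·(−3)·(−4) = 480 ≡ 7, so v_3 = 7^{−1} = 8 (mod 11).
  i = 4 (α = 5): (5−7)(5−10)(5−2)(5−6) = (−2)·(−5)·3·(−1) = −30 ≡ 3, so v_4 = 3^{−1} = 4 (mod 11).
  i = 5 (α = 6): (6−7)(6−10)(6−2)(6−5) = (−1)·(−4)·4·1 = 16 ≡ 5, so v_5 = 5^{−1} = 9 (mod 11).
  v = [4, 8, 8, 4, 9].
Step 2: syndromes of r = [9, 6, 3, 0, 0] (all sums mod 11).
  S_0 = Σ v_i r_i = 4·9 + 8·6 + 8·3 + 4·0 + 9·0 = 108 ≡ 9.
  S_1 = Σ v_i α_i r_i = 4·7·9 + 8·10·6 + 8·2·3 + 4·5·0 + 9·6·0 = 780 ≡ 10.
  α_i^2 mod 11 = [5, 1, 4, 3, 3].
  S_2 = Σ v_i α_i^2 r_i = 4·5·9 + 8·1·6 + 8·4·3 + 4·3·0 + 9·3·0 = 324 ≡ 5.
  S = (9, 10, 5) ≠ 0, so r is not a codeword (an error is present).
Step 3: locate the error. For a single error e at position i, S_ℓ = v_i·e·α_i^ℓ, so α_err = S_1/S_0.
  S_0^{−1} = 9^{−1} = 5 (mod 11), so α_err = 10·5 = 50 ≡ 6 = α_5. Error position i = 5.
  Consistency check: S_2/S_1 = 5·10 = 50 ≡ 6 = α_err ✓ (single-error assumption holds).
Step 4: error magnitude e = S_0/v_5 = S_0·∏_{j≠5}(α_5 − α_j) = 9·5 = 45 ≡ 1 (mod 11).
Step 5: correct position 5: c_5 = r_5 − e = 0 − 1 ≡ 10 (mod 11). Hence c = [9, 6, 3, 0, 10].
  Check: interpolating c through the α_i gives m(x) = 5 + 10·x (degree < 2) with m(α_i) = c_i for every i, so c is indeed a codeword.


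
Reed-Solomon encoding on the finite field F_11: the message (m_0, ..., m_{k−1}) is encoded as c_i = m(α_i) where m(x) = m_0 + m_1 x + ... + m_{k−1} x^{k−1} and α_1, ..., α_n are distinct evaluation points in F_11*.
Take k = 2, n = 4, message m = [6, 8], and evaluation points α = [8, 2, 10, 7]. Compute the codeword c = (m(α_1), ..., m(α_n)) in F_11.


c = [4, 0, 9, 7]

Message polynomial: m(x) = 6 + 8·x (mod 11).
For each evaluation point α_i, compute m(α_i) mod 11:
  α_1 = 8: Horner steps 8 → 4, so m(8) = 4.
  α_2 = 2: Horner steps 8 → 0, so m(2) = 0.
  α_3 = 10: Horner steps 8 → 9, so m(10) = 9.
  α_4 = 7: Horner steps 8 → 7, so m(7) = 7.
Codeword c = [4, 0, 9, 7] ∈ F_11^4.


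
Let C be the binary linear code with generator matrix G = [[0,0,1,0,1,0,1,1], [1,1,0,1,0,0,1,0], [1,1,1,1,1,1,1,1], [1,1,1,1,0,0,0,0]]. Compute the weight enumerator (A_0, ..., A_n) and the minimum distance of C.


Weight distribution: A_0 = 1, A_2 = 4, A_4 = 6, A_6 = 4, A_8 = 1. Minimum distance d = 2.

Enumerate all 2^4 = 16 messages m ∈ F_2^4.
For each, compute codeword c = mG in F_2^8, then tally its weight.
  m = 0000 → c = 00000000, weight = 0.
  m = 1000 → c = 00101011, weight = 4.
  m = 0100 → c = 11010010, weight = 4.
  m = 1100 → c = 11111001, weight = 6.
  m = 0010 → c = 11111111, weight = 8.
  m = 1010 → c = 11010100, weight = 4.
  m = 0110 → c = 00101101, weight = 4.
  m = 1110 → c = 00000110, weight = 2.
  m = 0001 → c = 11110000, weight = 4.
  m = 1001 → c = 11011011, weight = 6.
  m = 0101 → c = 00100010, weight = 2.
  m = 1101 → c = 00001001, weight = 2.
  m = 0011 → c = 00001111, weight = 4.
  m = 1011 → c = 00100100, weight = 2.
  m = 0111 → c = 11011101, weight = 6.
  m = 1111 → c = 11110110, weight = 6.
Tally weights:
  weight 0: 1 codewords.
  weight 2: 4 codewords.
  weight 4: 6 codewords.
  weight 6: 4 codewords.
  weight 8: 1 codewords.
Minimum distance d = smallest w > 0 with A_w > 0 = 2.
Sanity: Σ A_w = 16 = 2^4 = 16 ✓.


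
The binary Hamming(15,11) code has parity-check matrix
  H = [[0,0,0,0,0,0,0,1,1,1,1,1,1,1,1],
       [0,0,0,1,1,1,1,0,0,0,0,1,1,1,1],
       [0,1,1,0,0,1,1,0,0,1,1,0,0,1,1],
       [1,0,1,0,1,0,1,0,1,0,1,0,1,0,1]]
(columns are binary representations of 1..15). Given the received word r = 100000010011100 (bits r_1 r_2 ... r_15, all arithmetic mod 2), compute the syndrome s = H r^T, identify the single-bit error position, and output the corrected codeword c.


s = (0, 0, 1, 1)^T, error position = 3, corrected codeword c = 101000010011100

Compute s = H r^T mod 2 one row at a time:
  s_1 = 1 + 0 + 0 + 1 + 1 + 1 + 0 + 0 = 4 ≡ 0 (mod 2).
  s_2 = 0 + 0 + 0 + 0 + 1 + 1 + 0 + 0 = 2 ≡ 0 (mod 2).
  s_3 = 0 + 0 + 0 + 0 + 0 + 1 + 0 + 0 = 1 ≡ 1 (mod 2).
  s_4 = 1 + 0 + 0 + 0 + 0 + 1 + 1 + 0 = 3 ≡ 1 (mod 2).
s = (0, 0, 1, 1)^T — this equals column 3 of H (binary 0011), so error is at position 3.
Correct: flip bit 3 of r = 100000010011100 to get c = 101000010011100.


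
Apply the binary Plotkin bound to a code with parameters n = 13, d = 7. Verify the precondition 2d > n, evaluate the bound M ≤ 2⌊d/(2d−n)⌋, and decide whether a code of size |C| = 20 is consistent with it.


Plotkin bound M ≤ 14; given |C| = 20 > bound (violated).

Check applicability: 2d = 14, n = 13.
2d − n = 1 > 0, so Plotkin applies.
Compute d/(2d−n) = 7/1 ≈ 7.0000.
⌊d/(2d−n)⌋ = 7.
Plotkin bound: M ≤ 2·7 = 14.
Given |C| = 20, check: VIOLATED.
This |C| is above the Plotkin bound, so no binary code with n = 13, d = 7 and 20 codewords exists.


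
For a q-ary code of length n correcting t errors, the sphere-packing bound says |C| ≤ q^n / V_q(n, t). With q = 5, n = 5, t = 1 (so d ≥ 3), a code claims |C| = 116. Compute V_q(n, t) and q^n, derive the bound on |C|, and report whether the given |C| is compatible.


V_q(n, t) = 21, q^n = 3125, Hamming bound = 148, |C| = 116 ≤ bound (satisfied).

Step 1: Compute V_q(n, t) = Σ_{j=0}^1 C(n, j) (q−1)^j.
  j = 0: C(5,0)·(4)^0 = 1·1 = 1.
  j = 1: C(5,1)·(4)^1 = 5·4 = 20.
  V_q(n, t) = 1 + 20 = 21.
Step 2: q^n = 5^5 = 3125.
Step 3: Hamming bound ⌊q^n / V_q(n,t)⌋ = ⌊3125/21⌋ = 148.
Step 4: Compare |C| = 116 to 148: satisfied.
The claimed |C| lies below the Hamming bound.


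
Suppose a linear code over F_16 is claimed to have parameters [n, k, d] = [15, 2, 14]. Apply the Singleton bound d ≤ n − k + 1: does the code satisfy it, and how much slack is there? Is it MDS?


Singleton RHS = n − k + 1 = 14, slack = 0, bound satisfied, MDS.

Singleton bound: d ≤ n − k + 1.
Here n = 15, k = 2, so n − k + 1 = 14.
Given d = 14, check d ≤ 14: YES.
Slack = (n − k + 1) − d = 0.
The code is MDS (slack = 0).
Description: the claimed parameters are [15, 2, 14]_16; such a code would be MDS (meets Singleton bound).


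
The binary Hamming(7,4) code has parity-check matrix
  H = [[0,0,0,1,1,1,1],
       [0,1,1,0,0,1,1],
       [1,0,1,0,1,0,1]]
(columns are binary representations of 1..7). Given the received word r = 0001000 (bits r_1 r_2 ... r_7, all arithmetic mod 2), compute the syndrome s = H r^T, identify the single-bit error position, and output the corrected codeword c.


s = (1, 0, 0)^T, error position = 4, corrected codeword c = 0000000

Compute s = H r^T mod 2 one row at a time:
  s_1 = 1 + 0 + 0 + 0 = 1 ≡ 1 (mod 2).
  s_2 = 0 + 0 + 0 + 0 = 0 ≡ 0 (mod 2).
  s_3 = 0 + 0 + 0 + 0 = 0 ≡ 0 (mod 2).
s = (1, 0, 0)^T — this equals column 4 of H (binary 100), so error is at position 4.
Correct: flip bit 4 of r = 0001000 to get c = 0000000.


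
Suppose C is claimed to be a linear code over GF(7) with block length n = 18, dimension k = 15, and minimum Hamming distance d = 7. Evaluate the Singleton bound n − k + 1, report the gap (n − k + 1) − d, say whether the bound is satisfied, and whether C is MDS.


Singleton RHS = n − k + 1 = 4, slack = -3, bound violated (no such code; not MDS).

Singleton bound: d ≤ n − k + 1.
Here n = 18, k = 15, so n − k + 1 = 4.
Given d = 7, check d ≤ 4: NO.
Slack = (n − k + 1) − d = -3.
The slack is negative: d = 7 exceeds n − k + 1 = 4 by 3, so the Singleton bound is violated and no linear [18, 15, 7]_7 code can exist. In particular it is not MDS (MDS requires d = n − k + 1 exactly).
Description: the claimed parameters are [18, 15, 7]_7; such a code would be impossible (violates the Singleton bound).


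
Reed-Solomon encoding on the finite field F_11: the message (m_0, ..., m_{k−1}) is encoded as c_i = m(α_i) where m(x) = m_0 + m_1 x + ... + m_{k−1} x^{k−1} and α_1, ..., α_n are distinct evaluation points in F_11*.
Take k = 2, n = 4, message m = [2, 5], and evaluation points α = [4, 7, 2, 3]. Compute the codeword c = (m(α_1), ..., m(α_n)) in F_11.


c = [0, 4, 1, 6]

Message polynomial: m(x) = 2 + 5·x (mod 11).
For each evaluation point α_i, compute m(α_i) mod 11:
  α_1 = 4: Horner steps 5 → 0, so m(4) = 0.
  α_2 = 7: Horner steps 5 → 4, so m(7) = 4.
  α_3 = 2: Horner steps 5 → 1, so m(2) = 1.
  α_4 = 3: Horner steps 5 → 6, so m(3) = 6.
Codeword c = [0, 4, 1, 6] ∈ F_11^4.


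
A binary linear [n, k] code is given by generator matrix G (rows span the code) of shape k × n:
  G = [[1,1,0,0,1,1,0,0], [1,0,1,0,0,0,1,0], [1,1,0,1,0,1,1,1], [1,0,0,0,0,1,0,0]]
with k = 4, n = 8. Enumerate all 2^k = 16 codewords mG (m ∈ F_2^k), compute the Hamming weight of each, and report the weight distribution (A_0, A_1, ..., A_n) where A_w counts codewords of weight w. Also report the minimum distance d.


Weight distribution: A_0 = 1, A_2 = 2, A_3 = 2, A_4 = 3, A_5 = 6, A_6 = 2. Minimum distance d = 2.

Enumerate all 2^4 = 16 messages m ∈ F_2^4.
For each, compute codeword c = mG in F_2^8, then tally its weight.
  m = 0000 → c = 00000000, weight = 0.
  m = 1000 → c = 11001100, weight = 4.
  m = 0100 → c = 10100010, weight = 3.
  m = 1100 → c = 01101110, weight = 5.
  m = 0010 → c = 11010111, weight = 6.
  m = 1010 → c = 00011011, weight = 4.
  m = 0110 → c = 01110101, weight = 5.
  m = 1110 → c = 10111001, weight = 5.
  m = 0001 → c = 10000100, weight = 2.
  m = 1001 → c = 01001000, weight = 2.
  m = 0101 → c = 00100110, weight = 3.
  m = 1101 → c = 11101010, weight = 5.
  m = 0011 → c = 01010011, weight = 4.
  m = 1011 → c = 10011111, weight = 6.
  m = 0111 → c = 11110001, weight = 5.
  m = 1111 → c = 00111101, weight = 5.
Tally weights:
  weight 0: 1 codewords.
  weight 2: 2 codewords.
  weight 3: 2 codewords.
  weight 4: 3 codewords.
  weight 5: 6 codewords.
  weight 6: 2 codewords.
Minimum distance d = smallest w > 0 with A_w > 0 = 2.
Sanity: Σ A_w = 16 = 2^4 = 16 ✓.


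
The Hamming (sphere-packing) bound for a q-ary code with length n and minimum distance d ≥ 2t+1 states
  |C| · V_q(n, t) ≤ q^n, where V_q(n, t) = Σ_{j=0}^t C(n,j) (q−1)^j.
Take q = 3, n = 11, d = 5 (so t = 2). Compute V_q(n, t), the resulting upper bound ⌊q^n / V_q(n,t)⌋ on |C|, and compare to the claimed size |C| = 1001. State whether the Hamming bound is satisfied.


V_q(n, t) = 243, q^n = 177147, Hamming bound = 729, |C| = 1001 > bound (violated).

Step 1: Compute V_q(n, t) = Σ_{j=0}^2 C(n, j) (q−1)^j.
  j = 0: C(11,0)·(2)^0 = 1·1 = 1.
  j = 1: C(11,1)·(2)^1 = 11·2 = 22.
  j = 2: C(11,2)·(2)^2 = 55·4 = 220.
  V_q(n, t) = 1 + 22 + 220 = 243.
Step 2: q^n = 3^11 = 177147.
Step 3: Hamming bound ⌊q^n / V_q(n,t)⌋ = ⌊177147/243⌋ = 729.
Step 4: Compare |C| = 1001 to 729: violated.
The claimed |C| lies above the Hamming bound, so no 3-ary code of length 11 with d ≥ 5 can have 1001 codewords.


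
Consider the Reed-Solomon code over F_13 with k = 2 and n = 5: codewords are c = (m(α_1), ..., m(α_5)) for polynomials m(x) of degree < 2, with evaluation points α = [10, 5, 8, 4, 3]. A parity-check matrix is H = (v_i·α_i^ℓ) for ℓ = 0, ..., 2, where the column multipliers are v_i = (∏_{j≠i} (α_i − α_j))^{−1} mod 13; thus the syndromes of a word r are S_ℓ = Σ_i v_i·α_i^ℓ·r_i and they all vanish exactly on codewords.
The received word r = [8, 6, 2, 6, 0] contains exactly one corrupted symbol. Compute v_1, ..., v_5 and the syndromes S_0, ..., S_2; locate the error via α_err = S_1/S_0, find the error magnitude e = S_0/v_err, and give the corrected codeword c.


S = (8, 6, 11), error at position 4, error magnitude e = 3, c = [8, 6, 2, 3, 0].

Step 1: column multipliers v_i = (∏_{j≠i}(α_i − α_j))^{−1} mod 13.
  i = 1 (α = 10): (10−5)(10−8)(10−4)(10−3) = 5·2·6·7 = 420 ≡ 4, so v_1 = 4^{−1} = 10 (mod 13).
  i = 2 (α = 5): (5−10)(5−8)(5−4)(5−3) = (−5)·(−3)·1·2 = 30 ≡ 4, so v_2 = 4^{−1} = 10 (mod 13).
  i = 3 (α = 8): (8−10)(8−5)(8−4)(8−3) = (−2)·3·4·5 = −120 ≡ 10, so v_3 = 10^{−1} = 4 (mod 13).
  i = 4 (α = 4): (4−10)(4−5)(4−8)(4−3) = (−6)·(−1)·(−4)·1 = −24 ≡ 2, so v_4 = 2^{−1} = 7 (mod 13).
  i = 5 (α = 3): (3−10)(3−5)(3−8)(3−4) = (−7)·(−2)·(−5)·(−1) = 70 ≡ 5, so v_5 = 5^{−1} = 8 (mod 13).
  v = [10, 10, 4, 7, 8].
Step 2: syndromes of r = [8, 6, 2, 6, 0] (all sums mod 13).
  S_0 = Σ v_i r_i = 10·8 + 10·6 + 4·2 + 7·6 + 8·0 = 190 ≡ 8.
  S_1 = Σ v_i α_i r_i = 10·10·8 + 10·5·6 + 4·8·2 + 7·4·6 + 8·3·0 = 1332 ≡ 6.
  α_i^2 mod 13 = [9, 12, 12, 3, 9].
  S_2 = Σ v_i α_i^2 r_i = 10·9·8 + 10·12·6 + 4·12·2 + 7·3·6 + 8·9·0 = 1662 ≡ 11.
  S = (8, 6, 11) ≠ 0, so r is not a codeword (an error is present).
Step 3: locate the error. For a single error e at position i, S_ℓ = v_i·e·α_i^ℓ, so α_err = S_1/S_0.
  S_0^{−1} = 8^{−1} = 5 (mod 13), so α_err = 6·5 = 30 ≡ 4 = α_4. Error position i = 4.
  Consistency check: S_2/S_1 = 11·11 = 121 ≡ 4 = α_err ✓ (single-error assumption holds).
Step 4: error magnitude e = S_0/v_4 = S_0·∏_{j≠4}(α_4 − α_j) = 8·2 = 16 ≡ 3 (mod 13).
Step 5: correct position 4: c_4 = r_4 − e = 6 − 3 ≡ 3 (mod 13). Hence c = [8, 6, 2, 3, 0].
  Check: interpolating c through the α_i gives m(x) = 4 + 3·x (degree < 2) with m(α_i) = c_i for every i, so c is indeed a codeword.


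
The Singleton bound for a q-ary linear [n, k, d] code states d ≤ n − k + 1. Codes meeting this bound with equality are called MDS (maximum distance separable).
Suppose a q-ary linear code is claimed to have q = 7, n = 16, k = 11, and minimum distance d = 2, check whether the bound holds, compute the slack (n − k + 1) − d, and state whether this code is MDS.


Singleton RHS = n − k + 1 = 6, slack = 4, bound satisfied, not MDS.

Singleton bound: d ≤ n − k + 1.
Here n = 16, k = 11, so n − k + 1 = 6.
Given d = 2, check d ≤ 6: YES.
Slack = (n − k + 1) − d = 4.
The code is NOT MDS (slack = 4 > 0).
Description: the claimed parameters are [16, 11, 2]_7; such a code would be non-MDS.


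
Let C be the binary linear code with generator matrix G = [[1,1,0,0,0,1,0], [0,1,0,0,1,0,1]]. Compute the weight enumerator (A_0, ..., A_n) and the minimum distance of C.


Weight distribution: A_0 = 1, A_3 = 2, A_4 = 1. Minimum distance d = 3.

Enumerate all 2^2 = 4 messages m ∈ F_2^2.
For each, compute codeword c = mG in F_2^7, then tally its weight.
  m = 00 → c = 0000000, weight = 0.
  m = 10 → c = 1100010, weight = 3.
  m = 01 → c = 0100101, weight = 3.
  m = 11 → c = 1000111, weight = 4.
Tally weights:
  weight 0: 1 codewords.
  weight 3: 2 codewords.
  weight 4: 1 codewords.
Minimum distance d = smallest w > 0 with A_w > 0 = 3.
Sanity: Σ A_w = 4 = 2^2 = 4 ✓.


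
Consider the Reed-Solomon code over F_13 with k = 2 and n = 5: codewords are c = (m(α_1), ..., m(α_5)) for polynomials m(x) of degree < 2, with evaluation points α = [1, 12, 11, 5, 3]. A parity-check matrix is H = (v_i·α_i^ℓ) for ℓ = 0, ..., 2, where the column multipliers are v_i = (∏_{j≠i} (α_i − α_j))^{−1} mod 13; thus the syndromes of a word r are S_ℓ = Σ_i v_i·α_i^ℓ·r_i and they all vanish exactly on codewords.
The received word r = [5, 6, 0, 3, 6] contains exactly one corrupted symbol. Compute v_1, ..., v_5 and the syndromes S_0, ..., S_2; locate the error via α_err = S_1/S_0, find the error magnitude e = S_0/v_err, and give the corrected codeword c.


S = (12, 10, 4), error at position 5, error magnitude e = 2, c = [5, 6, 0, 3, 4].

Step 1: column multipliers v_i = (∏_{j≠i}(α_i − α_j))^{−1} mod 13.
  i = 1 (α = 1): (1−12)(1−11)(1−5)(1−3) = (−11)·(−10)·(−4)·(−2) = 880 ≡ 9, so v_1 = 9^{−1} = 3 (mod 13).
  i = 2 (α = 12): (12−1)(12−11)(12−5)(12−3) = 11·1·7·9 = 693 ≡ 4, so v_2 = 4^{−1} = 10 (mod 13).
  i = 3 (α = 11): (11−1)(11−12)(11−5)(11−3) = 10·(−1)·6·8 = −480 ≡ 1, so v_3 = 1^{−1} = 1 (mod 13).
  i = 4 (α = 5): (5−1)(5−12)(5−11)(5−3) = 4·(−7)·(−6)·2 = 336 ≡ 11, so v_4 = 11^{−1} = 6 (mod 13).
  i = 5 (α = 3): (3−1)(3−12)(3−11)(3−5) = 2·(−9)·(−8)·(−2) = −288 ≡ 11, so v_5 = 11^{−1} = 6 (mod 13).
  v = [3, 10, 1, 6, 6].
Step 2: syndromes of r = [5, 6, 0, 3, 6] (all sums mod 13).
  S_0 = Σ v_i r_i = 3·5 + 10·6 + 1·0 + 6·3 + 6·6 = 129 ≡ 12.
  S_1 = Σ v_i α_i r_i = 3·1·5 + 10·12·6 + 1·11·0 + 6·5·3 + 6·3·6 = 933 ≡ 10.
  α_i^2 mod 13 = [1, 1, 4, 12, 9].
  S_2 = Σ v_i α_i^2 r_i = 3·1·5 + 10·1·6 + 1·4·0 + 6·12·3 + 6·9·6 = 615 ≡ 4.
  S = (12, 10, 4) ≠ 0, so r is not a codeword (an error is present).
Step 3: locate the error. For a single error e at position i, S_ℓ = v_i·e·α_i^ℓ, so α_err = S_1/S_0.
  S_0^{−1} = 12^{−1} = 12 (mod 13), so α_err = 10·12 = 120 ≡ 3 = α_5. Error position i = 5.
  Consistency check: S_2/S_1 = 4·4 = 16 ≡ 3 = α_err ✓ (single-error assumption holds).
Step 4: error magnitude e = S_0/v_5 = S_0·∏_{j≠5}(α_5 − α_j) = 12·11 = 132 ≡ 2 (mod 13).
Step 5: correct position 5: c_5 = r_5 − e = 6 − 2 ≡ 4 (mod 13). Hence c = [5, 6, 0, 3, 4].
  Check: interpolating c through the α_i gives m(x) = 12 + 6·x (degree < 2) with m(α_i) = c_i for every i, so c is indeed a codeword.


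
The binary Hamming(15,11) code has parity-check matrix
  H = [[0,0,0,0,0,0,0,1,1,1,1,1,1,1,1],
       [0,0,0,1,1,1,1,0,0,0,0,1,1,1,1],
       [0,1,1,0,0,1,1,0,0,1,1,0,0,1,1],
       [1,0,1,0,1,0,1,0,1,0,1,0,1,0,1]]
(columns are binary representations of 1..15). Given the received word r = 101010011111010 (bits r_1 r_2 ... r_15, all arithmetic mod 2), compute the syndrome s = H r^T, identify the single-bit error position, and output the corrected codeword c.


s = (0, 1, 0, 1)^T, error position = 5, corrected codeword c = 101000011111010

Compute s = H r^T mod 2 one row at a time:
  s_1 = 1 + 1 + 1 + 1 + 1 + 0 + 1 + 0 = 6 ≡ 0 (mod 2).
  s_2 = 0 + 1 + 0 + 0 + 1 + 0 + 1 + 0 = 3 ≡ 1 (mod 2).
  s_3 = 0 + 1 + 0 + 0 + 1 + 1 + 1 + 0 = 4 ≡ 0 (mod 2).
  s_4 = 1 + 1 + 1 + 0 + 1 + 1 + 0 + 0 = 5 ≡ 1 (mod 2).
s = (0, 1, 0, 1)^T — this equals column 5 of H (binary 0101), so error is at position 5.
Correct: flip bit 5 of r = 101010011111010 to get c = 101000011111010.


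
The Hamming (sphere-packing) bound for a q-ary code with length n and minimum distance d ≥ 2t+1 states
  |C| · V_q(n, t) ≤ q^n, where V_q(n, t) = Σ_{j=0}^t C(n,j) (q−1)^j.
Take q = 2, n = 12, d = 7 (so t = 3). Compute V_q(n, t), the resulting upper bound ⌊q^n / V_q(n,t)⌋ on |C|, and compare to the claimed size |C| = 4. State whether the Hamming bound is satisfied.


V_q(n, t) = 299, q^n = 4096, Hamming bound = 13, |C| = 4 ≤ bound (satisfied).

Step 1: Compute V_q(n, t) = Σ_{j=0}^3 C(n, j) (q−1)^j.
  j = 0: C(12,0)·(1)^0 = 1·1 = 1.
  j = 1: C(12,1)·(1)^1 = 12·1 = 12.
  j = 2: C(12,2)·(1)^2 = 66·1 = 66.
  j = 3: C(12,3)·(1)^3 = 220·1 = 220.
  V_q(n, t) = 1 + 12 + 66 + 220 = 299.
Step 2: q^n = 2^12 = 4096.
Step 3: Hamming bound ⌊q^n / V_q(n,t)⌋ = ⌊4096/299⌋ = 13.
Step 4: Compare |C| = 4 to 13: satisfied.
The claimed |C| lies below the Hamming bound.


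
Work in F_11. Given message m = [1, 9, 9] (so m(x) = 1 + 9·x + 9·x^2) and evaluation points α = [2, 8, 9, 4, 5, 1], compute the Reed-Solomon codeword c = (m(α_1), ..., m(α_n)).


c = [0, 0, 8, 5, 7, 8]

Message polynomial: m(x) = 1 + 9·x + 9·x^2 (mod 11).
For each evaluation point α_i, compute m(α_i) mod 11:
  α_1 = 2: Horner steps 9 → 5 → 0, so m(2) = 0.
  α_2 = 8: Horner steps 9 → 4 → 0, so m(8) = 0.
  α_3 = 9: Horner steps 9 → 2 → 8, so m(9) = 8.
  α_4 = 4: Horner steps 9 → 1 → 5, so m(4) = 5.
  α_5 = 5: Horner steps 9 → 10 → 7, so m(5) = 7.
  α_6 = 1: Horner steps 9 → 7 → 8, so m(1) = 8.
Codeword c = [0, 0, 8, 5, 7, 8] ∈ F_11^6.


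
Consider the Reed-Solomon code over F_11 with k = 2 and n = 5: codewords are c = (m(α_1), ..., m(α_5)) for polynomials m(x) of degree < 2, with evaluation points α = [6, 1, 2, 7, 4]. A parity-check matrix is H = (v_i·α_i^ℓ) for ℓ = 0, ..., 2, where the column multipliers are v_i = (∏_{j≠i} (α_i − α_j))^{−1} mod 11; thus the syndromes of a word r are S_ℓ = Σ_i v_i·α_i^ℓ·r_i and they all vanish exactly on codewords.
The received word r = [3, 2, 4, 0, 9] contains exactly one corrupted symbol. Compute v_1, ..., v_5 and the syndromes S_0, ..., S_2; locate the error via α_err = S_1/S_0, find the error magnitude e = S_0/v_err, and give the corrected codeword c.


S = (3, 3, 3), error at position 2, error magnitude e = 6, c = [3, 7, 4, 0, 9].

Step 1: column multipliers v_i = (∏_{j≠i}(α_i − α_j))^{−1} mod 11.
  i = 1 (α = 6): (6−1)(6−2)(6−7)(6−4) = 5·4·(−1)·2 = −40 ≡ 4, so v_1 = 4^{−1} = 3 (mod 11).
  i = 2 (α = 1): (1−6)(1−2)(1−7)(1−4) = (−5)·(−1)·(−6)·(−3) = 90 ≡ 2, so v_2 = 2^{−1} = 6 (mod 11).
  i = 3 (α = 2): (2−6)(2−1)(2−7)(2−4) = (−4)·1·(−5)·(−2) = −40 ≡ 4, so v_3 = 4^{−1} = 3 (mod 11).
  i = 4 (α = 7): (7−6)(7−1)(7−2)(7−4) = 1·6·5·3 = 90 ≡ 2, so v_4 = 2^{−1} = 6 (mod 11).
  i = 5 (α = 4): (4−6)(4−1)(4−2)(4−7) = (−2)·3·2·(−3) = 36 ≡ 3, so v_5 = 3^{−1} = 4 (mod 11).
  v = [3, 6, 3, 6, 4].
Step 2: syndromes of r = [3, 2, 4, 0, 9] (all sums mod 11).
  S_0 = Σ v_i r_i = 3·3 + 6·2 + 3·4 + 6·0 + 4·9 = 69 ≡ 3.
  S_1 = Σ v_i α_i r_i = 3·6·3 + 6·1·2 + 3·2·4 + 6·7·0 + 4·4·9 = 234 ≡ 3.
  α_i^2 mod 11 = [3, 1, 4, 5, 5].
  S_2 = Σ v_i α_i^2 r_i = 3·3·3 + 6·1·2 + 3·4·4 + 6·5·0 + 4·5·9 = 267 ≡ 3.
  S = (3, 3, 3) ≠ 0, so r is not a codeword (an error is present).
Step 3: locate the error. For a single error e at position i, S_ℓ = v_i·e·α_i^ℓ, so α_err = S_1/S_0.
  S_0^{−1} = 3^{−1} = 4 (mod 11), so α_err = 3·4 = 12 ≡ 1 = α_2. Error position i = 2.
  Consistency check: S_2/S_1 = 3·4 = 12 ≡ 1 = α_err ✓ (single-error assumption holds).
Step 4: error magnitude e = S_0/v_2 = S_0·∏_{j≠2}(α_2 − α_j) = 3·2 = 6 ≡ 6 (mod 11).
Step 5: correct position 2: c_2 = r_2 − e = 2 − 6 ≡ 7 (mod 11). Hence c = [3, 7, 4, 0, 9].
  Check: interpolating c through the α_i gives m(x) = 10 + 8·x (degree < 2) with m(α_i) = c_i for every i, so c is indeed a codeword.


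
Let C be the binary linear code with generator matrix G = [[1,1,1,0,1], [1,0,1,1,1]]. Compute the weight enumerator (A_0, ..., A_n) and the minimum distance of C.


Weight distribution: A_0 = 1, A_2 = 1, A_4 = 2. Minimum distance d = 2.

Enumerate all 2^2 = 4 messages m ∈ F_2^2.
For each, compute codeword c = mG in F_2^5, then tally its weight.
  m = 00 → c = 00000, weight = 0.
  m = 10 → c = 11101, weight = 4.
  m = 01 → c = 10111, weight = 4.
  m = 11 → c = 01010, weight = 2.
Tally weights:
  weight 0: 1 codewords.
  weight 2: 1 codewords.
  weight 4: 2 codewords.
Minimum distance d = smallest w > 0 with A_w > 0 = 2.
Sanity: Σ A_w = 4 = 2^2 = 4 ✓.


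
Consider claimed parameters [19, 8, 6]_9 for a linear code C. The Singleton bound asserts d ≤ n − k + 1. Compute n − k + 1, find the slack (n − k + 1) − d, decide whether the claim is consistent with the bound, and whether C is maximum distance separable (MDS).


Singleton RHS = n − k + 1 = 12, slack = 6, bound satisfied, not MDS.

Singleton bound: d ≤ n − k + 1.
Here n = 19, k = 8, so n − k + 1 = 12.
Given d = 6, check d ≤ 12: YES.
Slack = (n − k + 1) − d = 6.
The code is NOT MDS (slack = 6 > 0).
Description: the claimed parameters are [19, 8, 6]_9; such a code would be non-MDS.


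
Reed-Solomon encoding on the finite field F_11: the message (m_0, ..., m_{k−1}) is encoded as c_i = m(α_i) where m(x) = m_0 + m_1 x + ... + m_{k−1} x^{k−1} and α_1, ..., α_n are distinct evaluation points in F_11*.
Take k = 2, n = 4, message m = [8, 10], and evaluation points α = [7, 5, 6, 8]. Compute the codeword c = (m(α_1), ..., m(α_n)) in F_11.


c = [1, 3, 2, 0]

Message polynomial: m(x) = 8 + 10·x (mod 11).
For each evaluation point α_i, compute m(α_i) mod 11:
  α_1 = 7: Horner steps 10 → 1, so m(7) = 1.
  α_2 = 5: Horner steps 10 → 3, so m(5) = 3.
  α_3 = 6: Horner steps 10 → 2, so m(6) = 2.
  α_4 = 8: Horner steps 10 → 0, so m(8) = 0.
Codeword c = [1, 3, 2, 0] ∈ F_11^4.


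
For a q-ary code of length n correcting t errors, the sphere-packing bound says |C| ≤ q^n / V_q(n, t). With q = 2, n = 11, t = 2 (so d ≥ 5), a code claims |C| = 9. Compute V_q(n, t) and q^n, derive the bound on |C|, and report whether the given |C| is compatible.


V_q(n, t) = 67, q^n = 2048, Hamming bound = 30, |C| = 9 ≤ bound (satisfied).

Step 1: Compute V_q(n, t) = Σ_{j=0}^2 C(n, j) (q−1)^j.
  j = 0: C(11,0)·(1)^0 = 1·1 = 1.
  j = 1: C(11,1)·(1)^1 = 11·1 = 11.
  j = 2: C(11,2)·(1)^2 = 55·1 = 55.
  V_q(n, t) = 1 + 11 + 55 = 67.
Step 2: q^n = 2^11 = 2048.
Step 3: Hamming bound ⌊q^n / V_q(n,t)⌋ = ⌊2048/67⌋ = 30.
Step 4: Compare |C| = 9 to 30: satisfied.
The claimed |C| lies below the Hamming bound.


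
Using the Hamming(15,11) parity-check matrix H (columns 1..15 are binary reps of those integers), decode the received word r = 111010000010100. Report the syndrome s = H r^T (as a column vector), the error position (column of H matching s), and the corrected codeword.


s = (0, 0, 1, 1)^T, error position = 3, corrected codeword c = 110010000010100

Compute s = H r^T mod 2 one row at a time:
  s_1 = 0 + 0 + 0 + 1 + 0 + 1 + 0 + 0 = 2 ≡ 0 (mod 2).
  s_2 = 0 + 1 + 0 + 0 + 0 + 1 + 0 + 0 = 2 ≡ 0 (mod 2).
  s_3 = 1 + 1 + 0 + 0 + 0 + 1 + 0 + 0 = 3 ≡ 1 (mod 2).
  s_4 = 1 + 1 + 1 + 0 + 0 + 1 + 1 + 0 = 5 ≡ 1 (mod 2).
s = (0, 0, 1, 1)^T — this equals column 3 of H (binary 0011), so error is at position 3.
Correct: flip bit 3 of r = 111010000010100 to get c = 110010000010100.


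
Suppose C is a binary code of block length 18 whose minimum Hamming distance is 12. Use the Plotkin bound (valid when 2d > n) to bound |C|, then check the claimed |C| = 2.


Plotkin bound M ≤ 4; given |C| = 2 ≤ bound (satisfied).

Check applicability: 2d = 24, n = 18.
2d − n = 6 > 0, so Plotkin applies.
Compute d/(2d−n) = 12/6 ≈ 2.0000.
⌊d/(2d−n)⌋ = 2.
Plotkin bound: M ≤ 2·2 = 4.
Given |C| = 2, check: satisfied.
This |C| is below the Plotkin bound.


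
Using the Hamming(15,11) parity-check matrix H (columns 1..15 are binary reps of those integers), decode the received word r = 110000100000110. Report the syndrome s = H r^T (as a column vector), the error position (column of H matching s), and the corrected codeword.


s = (0, 1, 1, 1)^T, error position = 7, corrected codeword c = 110000000000110

Compute s = H r^T mod 2 one row at a time:
  s_1 = 0 + 0 + 0 + 0 + 0 + 1 + 1 + 0 = 2 ≡ 0 (mod 2).
  s_2 = 0 + 0 + 0 + 1 + 0 + 1 + 1 + 0 = 3 ≡ 1 (mod 2).
  s_3 = 1 + 0 + 0 + 1 + 0 + 0 + 1 + 0 = 3 ≡ 1 (mod 2).
  s_4 = 1 + 0 + 0 + 1 + 0 + 0 + 1 + 0 = 3 ≡ 1 (mod 2).
s = (0, 1, 1, 1)^T — this equals column 7 of H (binary 0111), so error is at position 7.
Correct: flip bit 7 of r = 110000100000110 to get c = 110000000000110.


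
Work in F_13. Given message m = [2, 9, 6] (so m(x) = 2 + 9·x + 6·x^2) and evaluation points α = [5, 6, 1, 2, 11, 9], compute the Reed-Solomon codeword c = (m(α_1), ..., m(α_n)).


c = [2, 12, 4, 5, 8, 10]

Message polynomial: m(x) = 2 + 9·x + 6·x^2 (mod 13).
For each evaluation point α_i, compute m(α_i) mod 13:
  α_1 = 5: Horner steps 6 → 0 → 2, so m(5) = 2.
  α_2 = 6: Horner steps 6 → 6 → 12, so m(6) = 12.
  α_3 = 1: Horner steps 6 → 2 → 4, so m(1) = 4.
  α_4 = 2: Horner steps 6 → 8 → 5, so m(2) = 5.
  α_5 = 11: Horner steps 6 → 10 → 8, so m(11) = 8.
  α_6 = 9: Horner steps 6 → 11 → 10, so m(9) = 10.
Codeword c = [2, 12, 4, 5, 8, 10] ∈ F_13^6.


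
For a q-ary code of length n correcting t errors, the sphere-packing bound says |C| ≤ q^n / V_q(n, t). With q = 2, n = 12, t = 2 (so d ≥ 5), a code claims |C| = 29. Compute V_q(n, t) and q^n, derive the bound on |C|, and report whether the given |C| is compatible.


V_q(n, t) = 79, q^n = 4096, Hamming bound = 51, |C| = 29 ≤ bound (satisfied).

Step 1: Compute V_q(n, t) = Σ_{j=0}^2 C(n, j) (q−1)^j.
  j = 0: C(12,0)·(1)^0 = 1·1 = 1.
  j = 1: C(12,1)·(1)^1 = 12·1 = 12.
  j = 2: C(12,2)·(1)^2 = 66·1 = 66.
  V_q(n, t) = 1 + 12 + 66 = 79.
Step 2: q^n = 2^12 = 4096.
Step 3: Hamming bound ⌊q^n / V_q(n,t)⌋ = ⌊4096/79⌋ = 51.
Step 4: Compare |C| = 29 to 51: satisfied.
The claimed |C| lies below the Hamming bound.


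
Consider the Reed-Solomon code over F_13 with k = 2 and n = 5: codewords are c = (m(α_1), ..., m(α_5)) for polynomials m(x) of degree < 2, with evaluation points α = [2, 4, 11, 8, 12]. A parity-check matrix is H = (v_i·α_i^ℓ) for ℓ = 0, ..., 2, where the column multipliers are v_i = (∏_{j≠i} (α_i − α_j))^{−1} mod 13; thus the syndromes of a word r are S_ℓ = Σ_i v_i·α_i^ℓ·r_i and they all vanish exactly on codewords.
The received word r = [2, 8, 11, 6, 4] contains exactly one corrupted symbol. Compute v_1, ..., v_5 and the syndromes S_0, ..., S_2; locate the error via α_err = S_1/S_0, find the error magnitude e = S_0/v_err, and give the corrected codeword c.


S = (6, 12, 11), error at position 1, error magnitude e = 6, c = [9, 8, 11, 6, 4].

Step 1: column multipliers v_i = (∏_{j≠i}(α_i − α_j))^{−1} mod 13.
  i = 1 (α = 2): (2−4)(2−11)(2−8)(2−12) = (−2)·(−9)·(−6)·(−10) = 1080 ≡ 1, so v_1 = 1^{−1} = 1 (mod 13).
  i = 2 (α = 4): (4−2)(4−11)(4−8)(4−12) = 2·(−7)·(−4)·(−8) = −448 ≡ 7, so v_2 = 7^{−1} = 2 (mod 13).
  i = 3 (α = 11): (11−2)(11−4)(11−8)(11−12) = 9·7·3·(−1) = −189 ≡ 6, so v_3 = 6^{−1} = 11 (mod 13).
  i = 4 (α = 8): (8−2)(8−4)(8−11)(8−12) = 6·4·(−3)·(−4) = 288 ≡ 2, so v_4 = 2^{−1} = 7 (mod 13).
  i = 5 (α = 12): (12−2)(12−4)(12−11)(12−8) = 10·8·1·4 = 320 ≡ 8, so v_5 = 8^{−1} = 5 (mod 13).
  v = [1, 2, 11, 7, 5].
Step 2: syndromes of r = [2, 8, 11, 6, 4] (all sums mod 13).
  S_0 = Σ v_i r_i = 1·2 + 2·8 + 11·11 + 7·6 + 5·4 = 201 ≡ 6.
  S_1 = Σ v_i α_i r_i = 1·2·2 + 2·4·8 + 11·11·11 + 7·8·6 + 5·12·4 = 1975 ≡ 12.
  α_i^2 mod 13 = [4, 3, 4, 12, 1].
  S_2 = Σ v_i α_i^2 r_i = 1·4·2 + 2·3·8 + 11·4·11 + 7·12·6 + 5·1·4 = 1064 ≡ 11.
  S = (6, 12, 11) ≠ 0, so r is not a codeword (an error is present).
Step 3: locate the error. For a single error e at position i, S_ℓ = v_i·e·α_i^ℓ, so α_err = S_1/S_0.
  S_0^{−1} = 6^{−1} = 11 (mod 13), so α_err = 12·11 = 132 ≡ 2 = α_1. Error position i = 1.
  Consistency check: S_2/S_1 = 11·12 = 132 ≡ 2 = α_err ✓ (single-error assumption holds).
Step 4: error magnitude e = S_0/v_1 = S_0·∏_{j≠1}(α_1 − α_j) = 6·1 = 6 ≡ 6 (mod 13).
Step 5: correct position 1: c_1 = r_1 − e = 2 − 6 ≡ 9 (mod 13). Hence c = [9, 8, 11, 6, 4].
  Check: interpolating c through the α_i gives m(x) = 10 + 6·x (degree < 2) with m(α_i) = c_i for every i, so c is indeed a codeword.


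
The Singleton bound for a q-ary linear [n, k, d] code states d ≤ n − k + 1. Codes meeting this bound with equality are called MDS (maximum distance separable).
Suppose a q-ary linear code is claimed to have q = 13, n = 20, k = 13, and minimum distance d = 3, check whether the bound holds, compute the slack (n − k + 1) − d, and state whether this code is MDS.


Singleton RHS = n − k + 1 = 8, slack = 5, bound satisfied, not MDS.

Singleton bound: d ≤ n − k + 1.
Here n = 20, k = 13, so n − k + 1 = 8.
Given d = 3, check d ≤ 8: YES.
Slack = (n − k + 1) − d = 5.
The code is NOT MDS (slack = 5 > 0).
Description: the claimed parameters are [20, 13, 3]_13; such a code would be non-MDS.


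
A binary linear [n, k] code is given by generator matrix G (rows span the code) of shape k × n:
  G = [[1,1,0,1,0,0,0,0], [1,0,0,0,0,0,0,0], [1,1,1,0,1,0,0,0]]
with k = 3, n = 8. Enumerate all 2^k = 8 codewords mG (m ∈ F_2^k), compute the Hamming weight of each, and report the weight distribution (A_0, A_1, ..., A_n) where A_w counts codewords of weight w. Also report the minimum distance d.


Weight distribution: A_0 = 1, A_1 = 1, A_2 = 1, A_3 = 3, A_4 = 2. Minimum distance d = 1.

Enumerate all 2^3 = 8 messages m ∈ F_2^3.
For each, compute codeword c = mG in F_2^8, then tally its weight.
  m = 000 → c = 00000000, weight = 0.
  m = 100 → c = 11010000, weight = 3.
  m = 010 → c = 10000000, weight = 1.
  m = 110 → c = 01010000, weight = 2.
  m = 001 → c = 11101000, weight = 4.
  m = 101 → c = 00111000, weight = 3.
  m = 011 → c = 01101000, weight = 3.
  m = 111 → c = 10111000, weight = 4.
Tally weights:
  weight 0: 1 codewords.
  weight 1: 1 codewords.
  weight 2: 1 codewords.
  weight 3: 3 codewords.
  weight 4: 2 codewords.
Minimum distance d = smallest w > 0 with A_w > 0 = 1.
Sanity: Σ A_w = 8 = 2^3 = 8 ✓.


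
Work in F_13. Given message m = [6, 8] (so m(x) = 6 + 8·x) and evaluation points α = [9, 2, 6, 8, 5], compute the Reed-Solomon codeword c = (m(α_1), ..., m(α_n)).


c = [0, 9, 2, 5, 7]

Message polynomial: m(x) = 6 + 8·x (mod 13).
For each evaluation point α_i, compute m(α_i) mod 13:
  α_1 = 9: Horner steps 8 → 0, so m(9) = 0.
  α_2 = 2: Horner steps 8 → 9, so m(2) = 9.
  α_3 = 6: Horner steps 8 → 2, so m(6) = 2.
  α_4 = 8: Horner steps 8 → 5, so m(8) = 5.
  α_5 = 5: Horner steps 8 → 7, so m(5) = 7.
Codeword c = [0, 9, 2, 5, 7] ∈ F_13^5.


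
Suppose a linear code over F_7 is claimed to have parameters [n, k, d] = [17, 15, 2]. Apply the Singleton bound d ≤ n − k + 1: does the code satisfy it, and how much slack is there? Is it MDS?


Singleton RHS = n − k + 1 = 3, slack = 1, bound satisfied, not MDS.

Singleton bound: d ≤ n − k + 1.
Here n = 17, k = 15, so n − k + 1 = 3.
Given d = 2, check d ≤ 3: YES.
Slack = (n − k + 1) − d = 1.
The code is NOT MDS (slack = 1 > 0).
Description: the claimed parameters are [17, 15, 2]_7; such a code would be non-MDS.


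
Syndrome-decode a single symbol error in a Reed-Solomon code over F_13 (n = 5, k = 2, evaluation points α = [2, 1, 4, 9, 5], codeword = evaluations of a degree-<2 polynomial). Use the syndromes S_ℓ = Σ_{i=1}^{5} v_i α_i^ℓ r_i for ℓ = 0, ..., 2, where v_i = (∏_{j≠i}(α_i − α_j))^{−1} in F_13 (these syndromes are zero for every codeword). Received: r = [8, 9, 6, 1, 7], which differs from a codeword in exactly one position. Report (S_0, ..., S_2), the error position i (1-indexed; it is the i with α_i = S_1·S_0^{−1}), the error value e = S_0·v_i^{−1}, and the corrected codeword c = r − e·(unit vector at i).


S = (7, 9, 6), error at position 5, error magnitude e = 2, c = [8, 9, 6, 1, 5].

Step 1: column multipliers v_i = (∏_{j≠i}(α_i − α_j))^{−1} mod 13.
  i = 1 (α = 2): (2−1)(2−4)(2−9)(2−5) = 1·(−2)·(−7)·(−3) = −42 ≡ 10, so v_1 = 10^{−1} = 4 (mod 13).
  i = 2 (α = 1): (1−2)(1−4)(1−9)(1−5) = (−1)·(−3)·(−8)·(−4) = 96 ≡ 5, so v_2 = 5^{−1} = 8 (mod 13).
  i = 3 (α = 4): (4−2)(4−1)(4−9)(4−5) = 2·3·(−5)·(−1) = 30 ≡ 4, so v_3 = 4^{−1} = 10 (mod 13).
  i = 4 (α = 9): (9−2)(9−1)(9−4)(9−5) = 7·8·5·4 = 1120 ≡ 2, so v_4 = 2^{−1} = 7 (mod 13).
  i = 5 (α = 5): (5−2)(5−1)(5−4)(5−9) = 3·4·1·(−4) = −48 ≡ 4, so v_5 = 4^{−1} = 10 (mod 13).
  v = [4, 8, 10, 7, 10].
Step 2: syndromes of r = [8, 9, 6, 1, 7] (all sums mod 13).
  S_0 = Σ v_i r_i = 4·8 + 8·9 + 10·6 + 7·1 + 10·7 = 241 ≡ 7.
  S_1 = Σ v_i α_i r_i = 4·2·8 + 8·1·9 + 10·4·6 + 7·9·1 + 10·5·7 = 789 ≡ 9.
  α_i^2 mod 13 = [4, 1, 3, 3, 12].
  S_2 = Σ v_i α_i^2 r_i = 4·4·8 + 8·1·9 + 10·3·6 + 7·3·1 + 10·12·7 = 1241 ≡ 6.
  S = (7, 9, 6) ≠ 0, so r is not a codeword (an error is present).
Step 3: locate the error. For a single error e at position i, S_ℓ = v_i·e·α_i^ℓ, so α_err = S_1/S_0.
  S_0^{−1} = 7^{−1} = 2 (mod 13), so α_err = 9·2 = 18 ≡ 5 = α_5. Error position i = 5.
  Consistency check: S_2/S_1 = 6·3 = 18 ≡ 5 = α_err ✓ (single-error assumption holds).
Step 4: error magnitude e = S_0/v_5 = S_0·∏_{j≠5}(α_5 − α_j) = 7·4 = 28 ≡ 2 (mod 13).
Step 5: correct position 5: c_5 = r_5 − e = 7 − 2 ≡ 5 (mod 13). Hence c = [8, 9, 6, 1, 5].
  Check: interpolating c through the α_i gives m(x) = 10 + 12·x (degree < 2) with m(α_i) = c_i for every i, so c is indeed a codeword.


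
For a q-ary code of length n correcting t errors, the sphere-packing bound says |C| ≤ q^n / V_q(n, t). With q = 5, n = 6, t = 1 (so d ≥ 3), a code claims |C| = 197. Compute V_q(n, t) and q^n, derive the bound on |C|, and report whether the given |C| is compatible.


V_q(n, t) = 25, q^n = 15625, Hamming bound = 625, |C| = 197 ≤ bound (satisfied).

Step 1: Compute V_q(n, t) = Σ_{j=0}^1 C(n, j) (q−1)^j.
  j = 0: C(6,0)·(4)^0 = 1·1 = 1.
  j = 1: C(6,1)·(4)^1 = 6·4 = 24.
  V_q(n, t) = 1 + 24 = 25.
Step 2: q^n = 5^6 = 15625.
Step 3: Hamming bound ⌊q^n / V_q(n,t)⌋ = ⌊15625/25⌋ = 625.
Step 4: Compare |C| = 197 to 625: satisfied.
The claimed |C| lies below the Hamming bound.


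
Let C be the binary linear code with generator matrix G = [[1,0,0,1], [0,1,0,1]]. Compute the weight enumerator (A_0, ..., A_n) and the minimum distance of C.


Weight distribution: A_0 = 1, A_2 = 3. Minimum distance d = 2.

Enumerate all 2^2 = 4 messages m ∈ F_2^2.
For each, compute codeword c = mG in F_2^4, then tally its weight.
  m = 00 → c = 0000, weight = 0.
  m = 10 → c = 1001, weight = 2.
  m = 01 → c = 0101, weight = 2.
  m = 11 → c = 1100, weight = 2.
Tally weights:
  weight 0: 1 codewords.
  weight 2: 3 codewords.
Minimum distance d = smallest w > 0 with A_w > 0 = 2.
Sanity: Σ A_w = 4 = 2^2 = 4 ✓.
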